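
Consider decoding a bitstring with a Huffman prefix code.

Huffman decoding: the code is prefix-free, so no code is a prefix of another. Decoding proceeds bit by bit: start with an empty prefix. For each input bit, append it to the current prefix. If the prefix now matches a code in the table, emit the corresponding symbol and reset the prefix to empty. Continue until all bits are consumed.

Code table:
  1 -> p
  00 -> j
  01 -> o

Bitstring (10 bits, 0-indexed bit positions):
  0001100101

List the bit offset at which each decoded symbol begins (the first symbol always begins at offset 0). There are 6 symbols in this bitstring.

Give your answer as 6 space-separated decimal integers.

Answer: 0 2 4 5 7 8

Derivation:
Bit 0: prefix='0' (no match yet)
Bit 1: prefix='00' -> emit 'j', reset
Bit 2: prefix='0' (no match yet)
Bit 3: prefix='01' -> emit 'o', reset
Bit 4: prefix='1' -> emit 'p', reset
Bit 5: prefix='0' (no match yet)
Bit 6: prefix='00' -> emit 'j', reset
Bit 7: prefix='1' -> emit 'p', reset
Bit 8: prefix='0' (no match yet)
Bit 9: prefix='01' -> emit 'o', reset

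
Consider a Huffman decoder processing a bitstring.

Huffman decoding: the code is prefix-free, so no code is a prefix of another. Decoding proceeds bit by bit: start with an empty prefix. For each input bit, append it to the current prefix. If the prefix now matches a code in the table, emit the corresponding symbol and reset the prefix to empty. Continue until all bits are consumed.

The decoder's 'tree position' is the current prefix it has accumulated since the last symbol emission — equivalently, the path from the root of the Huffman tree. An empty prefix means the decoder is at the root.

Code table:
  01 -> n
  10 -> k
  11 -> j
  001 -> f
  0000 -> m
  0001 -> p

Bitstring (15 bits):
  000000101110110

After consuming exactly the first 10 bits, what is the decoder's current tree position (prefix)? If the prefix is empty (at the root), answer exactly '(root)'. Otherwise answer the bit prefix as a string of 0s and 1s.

Answer: 1

Derivation:
Bit 0: prefix='0' (no match yet)
Bit 1: prefix='00' (no match yet)
Bit 2: prefix='000' (no match yet)
Bit 3: prefix='0000' -> emit 'm', reset
Bit 4: prefix='0' (no match yet)
Bit 5: prefix='00' (no match yet)
Bit 6: prefix='001' -> emit 'f', reset
Bit 7: prefix='0' (no match yet)
Bit 8: prefix='01' -> emit 'n', reset
Bit 9: prefix='1' (no match yet)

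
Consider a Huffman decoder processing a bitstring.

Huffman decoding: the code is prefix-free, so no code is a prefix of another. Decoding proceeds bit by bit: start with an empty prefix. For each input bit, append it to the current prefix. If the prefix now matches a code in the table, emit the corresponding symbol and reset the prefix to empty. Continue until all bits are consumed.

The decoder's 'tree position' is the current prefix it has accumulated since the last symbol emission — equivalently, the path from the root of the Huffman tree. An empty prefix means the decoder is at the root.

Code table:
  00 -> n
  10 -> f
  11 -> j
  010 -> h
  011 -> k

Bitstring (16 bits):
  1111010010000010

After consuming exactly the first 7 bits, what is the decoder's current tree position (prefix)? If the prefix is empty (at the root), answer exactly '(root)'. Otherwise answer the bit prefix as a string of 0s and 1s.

Answer: (root)

Derivation:
Bit 0: prefix='1' (no match yet)
Bit 1: prefix='11' -> emit 'j', reset
Bit 2: prefix='1' (no match yet)
Bit 3: prefix='11' -> emit 'j', reset
Bit 4: prefix='0' (no match yet)
Bit 5: prefix='01' (no match yet)
Bit 6: prefix='010' -> emit 'h', reset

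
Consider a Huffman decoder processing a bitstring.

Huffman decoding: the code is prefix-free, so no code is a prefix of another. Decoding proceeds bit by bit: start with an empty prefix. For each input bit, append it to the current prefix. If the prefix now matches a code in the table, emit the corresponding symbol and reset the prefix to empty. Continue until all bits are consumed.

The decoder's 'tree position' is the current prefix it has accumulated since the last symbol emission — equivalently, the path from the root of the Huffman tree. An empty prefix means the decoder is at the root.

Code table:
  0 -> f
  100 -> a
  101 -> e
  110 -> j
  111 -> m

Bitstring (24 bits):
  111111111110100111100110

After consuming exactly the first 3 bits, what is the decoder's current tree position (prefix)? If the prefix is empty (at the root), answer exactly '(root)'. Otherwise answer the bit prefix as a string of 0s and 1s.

Answer: (root)

Derivation:
Bit 0: prefix='1' (no match yet)
Bit 1: prefix='11' (no match yet)
Bit 2: prefix='111' -> emit 'm', reset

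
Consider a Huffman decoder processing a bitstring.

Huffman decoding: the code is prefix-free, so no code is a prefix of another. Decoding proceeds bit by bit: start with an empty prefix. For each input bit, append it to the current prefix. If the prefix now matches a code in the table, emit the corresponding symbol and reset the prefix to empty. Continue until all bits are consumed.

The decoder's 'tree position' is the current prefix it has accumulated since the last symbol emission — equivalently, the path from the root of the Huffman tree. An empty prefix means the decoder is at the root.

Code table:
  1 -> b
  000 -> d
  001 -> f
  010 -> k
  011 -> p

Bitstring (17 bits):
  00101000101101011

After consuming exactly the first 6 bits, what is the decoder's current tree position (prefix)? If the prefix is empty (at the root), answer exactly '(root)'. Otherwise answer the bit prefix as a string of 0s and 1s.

Bit 0: prefix='0' (no match yet)
Bit 1: prefix='00' (no match yet)
Bit 2: prefix='001' -> emit 'f', reset
Bit 3: prefix='0' (no match yet)
Bit 4: prefix='01' (no match yet)
Bit 5: prefix='010' -> emit 'k', reset

Answer: (root)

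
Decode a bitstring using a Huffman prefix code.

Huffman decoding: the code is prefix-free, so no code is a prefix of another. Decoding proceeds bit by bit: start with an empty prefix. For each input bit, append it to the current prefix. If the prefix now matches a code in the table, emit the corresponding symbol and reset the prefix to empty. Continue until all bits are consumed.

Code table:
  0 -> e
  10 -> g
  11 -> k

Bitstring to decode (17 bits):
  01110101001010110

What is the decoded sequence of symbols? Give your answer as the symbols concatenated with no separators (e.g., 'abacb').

Answer: ekgggeggke

Derivation:
Bit 0: prefix='0' -> emit 'e', reset
Bit 1: prefix='1' (no match yet)
Bit 2: prefix='11' -> emit 'k', reset
Bit 3: prefix='1' (no match yet)
Bit 4: prefix='10' -> emit 'g', reset
Bit 5: prefix='1' (no match yet)
Bit 6: prefix='10' -> emit 'g', reset
Bit 7: prefix='1' (no match yet)
Bit 8: prefix='10' -> emit 'g', reset
Bit 9: prefix='0' -> emit 'e', reset
Bit 10: prefix='1' (no match yet)
Bit 11: prefix='10' -> emit 'g', reset
Bit 12: prefix='1' (no match yet)
Bit 13: prefix='10' -> emit 'g', reset
Bit 14: prefix='1' (no match yet)
Bit 15: prefix='11' -> emit 'k', reset
Bit 16: prefix='0' -> emit 'e', reset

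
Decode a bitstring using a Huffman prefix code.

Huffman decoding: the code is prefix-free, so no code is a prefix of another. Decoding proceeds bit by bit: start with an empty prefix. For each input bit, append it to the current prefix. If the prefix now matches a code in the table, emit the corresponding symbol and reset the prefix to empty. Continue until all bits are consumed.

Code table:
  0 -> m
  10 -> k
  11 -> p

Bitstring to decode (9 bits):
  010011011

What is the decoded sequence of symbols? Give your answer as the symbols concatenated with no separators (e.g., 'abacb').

Bit 0: prefix='0' -> emit 'm', reset
Bit 1: prefix='1' (no match yet)
Bit 2: prefix='10' -> emit 'k', reset
Bit 3: prefix='0' -> emit 'm', reset
Bit 4: prefix='1' (no match yet)
Bit 5: prefix='11' -> emit 'p', reset
Bit 6: prefix='0' -> emit 'm', reset
Bit 7: prefix='1' (no match yet)
Bit 8: prefix='11' -> emit 'p', reset

Answer: mkmpmp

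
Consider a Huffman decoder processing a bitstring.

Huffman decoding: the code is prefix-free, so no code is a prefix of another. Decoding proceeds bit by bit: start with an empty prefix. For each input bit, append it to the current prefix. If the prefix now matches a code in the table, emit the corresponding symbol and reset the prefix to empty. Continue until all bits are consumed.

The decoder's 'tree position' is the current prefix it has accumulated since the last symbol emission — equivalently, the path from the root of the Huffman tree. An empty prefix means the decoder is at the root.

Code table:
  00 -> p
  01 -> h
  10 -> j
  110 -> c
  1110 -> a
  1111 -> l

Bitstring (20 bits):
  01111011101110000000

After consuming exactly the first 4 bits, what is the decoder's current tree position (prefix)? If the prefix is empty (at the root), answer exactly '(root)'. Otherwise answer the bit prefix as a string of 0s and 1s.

Answer: 11

Derivation:
Bit 0: prefix='0' (no match yet)
Bit 1: prefix='01' -> emit 'h', reset
Bit 2: prefix='1' (no match yet)
Bit 3: prefix='11' (no match yet)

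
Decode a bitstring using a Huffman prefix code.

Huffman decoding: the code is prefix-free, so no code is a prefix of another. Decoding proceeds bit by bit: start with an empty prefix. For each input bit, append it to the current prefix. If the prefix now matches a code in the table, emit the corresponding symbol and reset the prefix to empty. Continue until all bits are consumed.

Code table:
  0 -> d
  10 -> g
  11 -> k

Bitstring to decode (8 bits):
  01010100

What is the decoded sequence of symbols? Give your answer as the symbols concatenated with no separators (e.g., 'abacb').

Bit 0: prefix='0' -> emit 'd', reset
Bit 1: prefix='1' (no match yet)
Bit 2: prefix='10' -> emit 'g', reset
Bit 3: prefix='1' (no match yet)
Bit 4: prefix='10' -> emit 'g', reset
Bit 5: prefix='1' (no match yet)
Bit 6: prefix='10' -> emit 'g', reset
Bit 7: prefix='0' -> emit 'd', reset

Answer: dgggd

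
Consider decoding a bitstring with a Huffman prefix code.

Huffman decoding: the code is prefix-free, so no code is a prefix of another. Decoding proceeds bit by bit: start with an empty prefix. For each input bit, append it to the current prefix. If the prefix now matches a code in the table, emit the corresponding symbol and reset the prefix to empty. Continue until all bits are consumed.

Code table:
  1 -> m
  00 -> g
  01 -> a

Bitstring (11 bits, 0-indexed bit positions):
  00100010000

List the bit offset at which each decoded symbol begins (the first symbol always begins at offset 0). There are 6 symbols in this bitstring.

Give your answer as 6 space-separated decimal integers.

Bit 0: prefix='0' (no match yet)
Bit 1: prefix='00' -> emit 'g', reset
Bit 2: prefix='1' -> emit 'm', reset
Bit 3: prefix='0' (no match yet)
Bit 4: prefix='00' -> emit 'g', reset
Bit 5: prefix='0' (no match yet)
Bit 6: prefix='01' -> emit 'a', reset
Bit 7: prefix='0' (no match yet)
Bit 8: prefix='00' -> emit 'g', reset
Bit 9: prefix='0' (no match yet)
Bit 10: prefix='00' -> emit 'g', reset

Answer: 0 2 3 5 7 9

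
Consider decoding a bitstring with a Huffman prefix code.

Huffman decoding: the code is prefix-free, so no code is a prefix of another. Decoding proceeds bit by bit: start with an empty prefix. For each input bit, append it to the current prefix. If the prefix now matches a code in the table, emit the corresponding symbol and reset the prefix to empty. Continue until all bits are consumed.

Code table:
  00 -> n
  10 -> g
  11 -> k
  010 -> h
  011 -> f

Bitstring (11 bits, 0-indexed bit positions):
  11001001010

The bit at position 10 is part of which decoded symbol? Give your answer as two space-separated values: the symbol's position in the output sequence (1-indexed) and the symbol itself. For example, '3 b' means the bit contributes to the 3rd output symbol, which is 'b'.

Answer: 5 g

Derivation:
Bit 0: prefix='1' (no match yet)
Bit 1: prefix='11' -> emit 'k', reset
Bit 2: prefix='0' (no match yet)
Bit 3: prefix='00' -> emit 'n', reset
Bit 4: prefix='1' (no match yet)
Bit 5: prefix='10' -> emit 'g', reset
Bit 6: prefix='0' (no match yet)
Bit 7: prefix='01' (no match yet)
Bit 8: prefix='010' -> emit 'h', reset
Bit 9: prefix='1' (no match yet)
Bit 10: prefix='10' -> emit 'g', reset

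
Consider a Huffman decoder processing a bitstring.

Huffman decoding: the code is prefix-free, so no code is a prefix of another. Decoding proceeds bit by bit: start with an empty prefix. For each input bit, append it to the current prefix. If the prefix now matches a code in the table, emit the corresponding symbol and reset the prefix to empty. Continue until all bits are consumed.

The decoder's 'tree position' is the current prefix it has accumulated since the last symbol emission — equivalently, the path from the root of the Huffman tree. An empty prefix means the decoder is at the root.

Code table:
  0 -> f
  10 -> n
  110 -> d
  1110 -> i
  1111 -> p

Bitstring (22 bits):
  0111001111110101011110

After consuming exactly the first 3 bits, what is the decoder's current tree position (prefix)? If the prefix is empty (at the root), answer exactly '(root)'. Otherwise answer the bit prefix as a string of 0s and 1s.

Answer: 11

Derivation:
Bit 0: prefix='0' -> emit 'f', reset
Bit 1: prefix='1' (no match yet)
Bit 2: prefix='11' (no match yet)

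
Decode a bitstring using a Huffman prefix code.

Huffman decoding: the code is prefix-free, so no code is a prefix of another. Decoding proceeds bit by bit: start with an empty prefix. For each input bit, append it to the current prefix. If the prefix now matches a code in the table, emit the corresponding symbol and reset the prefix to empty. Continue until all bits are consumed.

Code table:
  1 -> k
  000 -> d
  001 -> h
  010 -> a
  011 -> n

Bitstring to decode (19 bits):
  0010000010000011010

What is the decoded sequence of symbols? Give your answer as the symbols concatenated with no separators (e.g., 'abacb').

Bit 0: prefix='0' (no match yet)
Bit 1: prefix='00' (no match yet)
Bit 2: prefix='001' -> emit 'h', reset
Bit 3: prefix='0' (no match yet)
Bit 4: prefix='00' (no match yet)
Bit 5: prefix='000' -> emit 'd', reset
Bit 6: prefix='0' (no match yet)
Bit 7: prefix='00' (no match yet)
Bit 8: prefix='001' -> emit 'h', reset
Bit 9: prefix='0' (no match yet)
Bit 10: prefix='00' (no match yet)
Bit 11: prefix='000' -> emit 'd', reset
Bit 12: prefix='0' (no match yet)
Bit 13: prefix='00' (no match yet)
Bit 14: prefix='001' -> emit 'h', reset
Bit 15: prefix='1' -> emit 'k', reset
Bit 16: prefix='0' (no match yet)
Bit 17: prefix='01' (no match yet)
Bit 18: prefix='010' -> emit 'a', reset

Answer: hdhdhka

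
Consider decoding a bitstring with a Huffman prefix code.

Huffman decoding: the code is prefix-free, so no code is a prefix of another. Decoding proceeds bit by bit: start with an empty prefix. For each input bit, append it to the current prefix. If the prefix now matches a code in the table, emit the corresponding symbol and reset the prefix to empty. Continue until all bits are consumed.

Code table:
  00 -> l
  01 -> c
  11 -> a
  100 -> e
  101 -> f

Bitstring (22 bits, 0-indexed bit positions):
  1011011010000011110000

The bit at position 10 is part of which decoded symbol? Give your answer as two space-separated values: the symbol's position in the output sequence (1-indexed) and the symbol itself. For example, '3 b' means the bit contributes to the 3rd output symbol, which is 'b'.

Answer: 4 l

Derivation:
Bit 0: prefix='1' (no match yet)
Bit 1: prefix='10' (no match yet)
Bit 2: prefix='101' -> emit 'f', reset
Bit 3: prefix='1' (no match yet)
Bit 4: prefix='10' (no match yet)
Bit 5: prefix='101' -> emit 'f', reset
Bit 6: prefix='1' (no match yet)
Bit 7: prefix='10' (no match yet)
Bit 8: prefix='101' -> emit 'f', reset
Bit 9: prefix='0' (no match yet)
Bit 10: prefix='00' -> emit 'l', reset
Bit 11: prefix='0' (no match yet)
Bit 12: prefix='00' -> emit 'l', reset
Bit 13: prefix='0' (no match yet)
Bit 14: prefix='01' -> emit 'c', reset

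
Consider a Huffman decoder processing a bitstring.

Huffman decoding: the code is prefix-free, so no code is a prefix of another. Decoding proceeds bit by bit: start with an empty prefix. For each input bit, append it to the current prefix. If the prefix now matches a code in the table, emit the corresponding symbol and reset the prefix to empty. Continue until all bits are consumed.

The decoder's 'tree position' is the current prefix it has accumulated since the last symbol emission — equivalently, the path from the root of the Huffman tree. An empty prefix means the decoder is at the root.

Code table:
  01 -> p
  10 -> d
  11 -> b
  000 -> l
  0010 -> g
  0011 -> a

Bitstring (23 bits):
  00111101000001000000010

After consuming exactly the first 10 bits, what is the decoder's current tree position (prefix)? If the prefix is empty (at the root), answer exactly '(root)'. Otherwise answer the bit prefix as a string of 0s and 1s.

Bit 0: prefix='0' (no match yet)
Bit 1: prefix='00' (no match yet)
Bit 2: prefix='001' (no match yet)
Bit 3: prefix='0011' -> emit 'a', reset
Bit 4: prefix='1' (no match yet)
Bit 5: prefix='11' -> emit 'b', reset
Bit 6: prefix='0' (no match yet)
Bit 7: prefix='01' -> emit 'p', reset
Bit 8: prefix='0' (no match yet)
Bit 9: prefix='00' (no match yet)

Answer: 00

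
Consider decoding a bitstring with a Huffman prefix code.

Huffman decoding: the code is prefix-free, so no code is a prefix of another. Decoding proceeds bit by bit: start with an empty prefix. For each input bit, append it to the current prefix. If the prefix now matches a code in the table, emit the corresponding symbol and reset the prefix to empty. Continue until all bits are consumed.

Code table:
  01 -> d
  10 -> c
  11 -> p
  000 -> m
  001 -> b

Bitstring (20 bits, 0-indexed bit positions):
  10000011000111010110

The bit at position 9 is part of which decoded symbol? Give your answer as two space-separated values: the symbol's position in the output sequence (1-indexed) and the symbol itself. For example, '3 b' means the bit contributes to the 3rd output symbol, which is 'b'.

Bit 0: prefix='1' (no match yet)
Bit 1: prefix='10' -> emit 'c', reset
Bit 2: prefix='0' (no match yet)
Bit 3: prefix='00' (no match yet)
Bit 4: prefix='000' -> emit 'm', reset
Bit 5: prefix='0' (no match yet)
Bit 6: prefix='01' -> emit 'd', reset
Bit 7: prefix='1' (no match yet)
Bit 8: prefix='10' -> emit 'c', reset
Bit 9: prefix='0' (no match yet)
Bit 10: prefix='00' (no match yet)
Bit 11: prefix='001' -> emit 'b', reset
Bit 12: prefix='1' (no match yet)
Bit 13: prefix='11' -> emit 'p', reset

Answer: 5 b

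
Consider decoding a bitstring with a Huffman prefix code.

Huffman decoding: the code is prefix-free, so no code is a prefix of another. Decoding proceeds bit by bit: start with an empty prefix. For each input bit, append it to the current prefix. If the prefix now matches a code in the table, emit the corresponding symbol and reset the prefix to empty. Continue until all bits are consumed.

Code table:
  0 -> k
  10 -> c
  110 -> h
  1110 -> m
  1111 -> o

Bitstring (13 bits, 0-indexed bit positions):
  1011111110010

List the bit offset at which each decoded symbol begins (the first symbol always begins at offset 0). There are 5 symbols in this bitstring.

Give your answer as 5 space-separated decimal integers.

Bit 0: prefix='1' (no match yet)
Bit 1: prefix='10' -> emit 'c', reset
Bit 2: prefix='1' (no match yet)
Bit 3: prefix='11' (no match yet)
Bit 4: prefix='111' (no match yet)
Bit 5: prefix='1111' -> emit 'o', reset
Bit 6: prefix='1' (no match yet)
Bit 7: prefix='11' (no match yet)
Bit 8: prefix='111' (no match yet)
Bit 9: prefix='1110' -> emit 'm', reset
Bit 10: prefix='0' -> emit 'k', reset
Bit 11: prefix='1' (no match yet)
Bit 12: prefix='10' -> emit 'c', reset

Answer: 0 2 6 10 11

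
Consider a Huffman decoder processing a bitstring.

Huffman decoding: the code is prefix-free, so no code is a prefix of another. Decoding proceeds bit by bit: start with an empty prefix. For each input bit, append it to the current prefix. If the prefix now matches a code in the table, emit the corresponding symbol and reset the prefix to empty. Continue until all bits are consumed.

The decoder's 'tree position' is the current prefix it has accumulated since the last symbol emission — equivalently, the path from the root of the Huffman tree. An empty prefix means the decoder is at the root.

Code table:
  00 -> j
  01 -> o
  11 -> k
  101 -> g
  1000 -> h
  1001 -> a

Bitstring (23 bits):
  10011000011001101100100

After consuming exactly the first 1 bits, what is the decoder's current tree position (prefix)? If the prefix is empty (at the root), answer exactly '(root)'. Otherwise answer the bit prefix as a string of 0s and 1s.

Bit 0: prefix='1' (no match yet)

Answer: 1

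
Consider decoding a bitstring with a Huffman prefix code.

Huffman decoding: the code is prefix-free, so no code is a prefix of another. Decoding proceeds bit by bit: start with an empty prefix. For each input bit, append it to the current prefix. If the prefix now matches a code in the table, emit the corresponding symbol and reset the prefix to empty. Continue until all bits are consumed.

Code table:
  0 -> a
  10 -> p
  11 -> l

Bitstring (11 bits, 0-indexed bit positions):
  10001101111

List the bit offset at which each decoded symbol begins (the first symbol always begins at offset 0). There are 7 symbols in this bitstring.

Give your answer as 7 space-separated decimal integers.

Bit 0: prefix='1' (no match yet)
Bit 1: prefix='10' -> emit 'p', reset
Bit 2: prefix='0' -> emit 'a', reset
Bit 3: prefix='0' -> emit 'a', reset
Bit 4: prefix='1' (no match yet)
Bit 5: prefix='11' -> emit 'l', reset
Bit 6: prefix='0' -> emit 'a', reset
Bit 7: prefix='1' (no match yet)
Bit 8: prefix='11' -> emit 'l', reset
Bit 9: prefix='1' (no match yet)
Bit 10: prefix='11' -> emit 'l', reset

Answer: 0 2 3 4 6 7 9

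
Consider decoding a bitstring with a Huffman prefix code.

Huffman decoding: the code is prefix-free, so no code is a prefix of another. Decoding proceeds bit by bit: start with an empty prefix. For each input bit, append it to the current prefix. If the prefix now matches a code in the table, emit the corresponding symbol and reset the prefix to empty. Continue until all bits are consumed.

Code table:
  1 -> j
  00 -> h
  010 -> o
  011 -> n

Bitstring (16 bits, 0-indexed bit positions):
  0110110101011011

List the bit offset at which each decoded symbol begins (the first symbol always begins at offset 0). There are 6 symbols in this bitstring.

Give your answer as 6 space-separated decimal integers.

Answer: 0 3 6 9 10 13

Derivation:
Bit 0: prefix='0' (no match yet)
Bit 1: prefix='01' (no match yet)
Bit 2: prefix='011' -> emit 'n', reset
Bit 3: prefix='0' (no match yet)
Bit 4: prefix='01' (no match yet)
Bit 5: prefix='011' -> emit 'n', reset
Bit 6: prefix='0' (no match yet)
Bit 7: prefix='01' (no match yet)
Bit 8: prefix='010' -> emit 'o', reset
Bit 9: prefix='1' -> emit 'j', reset
Bit 10: prefix='0' (no match yet)
Bit 11: prefix='01' (no match yet)
Bit 12: prefix='011' -> emit 'n', reset
Bit 13: prefix='0' (no match yet)
Bit 14: prefix='01' (no match yet)
Bit 15: prefix='011' -> emit 'n', reset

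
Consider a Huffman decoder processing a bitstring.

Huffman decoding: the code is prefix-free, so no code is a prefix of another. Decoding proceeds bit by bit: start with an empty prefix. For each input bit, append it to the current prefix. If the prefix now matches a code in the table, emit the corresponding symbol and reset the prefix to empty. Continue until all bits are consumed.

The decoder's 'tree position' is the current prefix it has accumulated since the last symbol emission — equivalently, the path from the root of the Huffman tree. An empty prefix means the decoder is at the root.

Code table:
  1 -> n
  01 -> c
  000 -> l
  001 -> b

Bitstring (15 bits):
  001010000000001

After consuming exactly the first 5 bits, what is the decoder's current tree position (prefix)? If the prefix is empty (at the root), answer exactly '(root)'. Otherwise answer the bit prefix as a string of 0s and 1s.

Answer: (root)

Derivation:
Bit 0: prefix='0' (no match yet)
Bit 1: prefix='00' (no match yet)
Bit 2: prefix='001' -> emit 'b', reset
Bit 3: prefix='0' (no match yet)
Bit 4: prefix='01' -> emit 'c', reset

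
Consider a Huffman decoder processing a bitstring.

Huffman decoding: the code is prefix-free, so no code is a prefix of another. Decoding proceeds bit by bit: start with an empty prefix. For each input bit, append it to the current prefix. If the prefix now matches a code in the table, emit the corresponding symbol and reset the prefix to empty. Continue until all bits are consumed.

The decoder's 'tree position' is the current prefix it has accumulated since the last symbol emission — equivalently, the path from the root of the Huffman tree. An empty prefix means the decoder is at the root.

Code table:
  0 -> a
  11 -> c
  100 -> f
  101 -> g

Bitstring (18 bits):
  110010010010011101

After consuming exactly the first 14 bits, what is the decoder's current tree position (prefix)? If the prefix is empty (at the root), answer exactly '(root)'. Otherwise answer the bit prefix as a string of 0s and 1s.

Bit 0: prefix='1' (no match yet)
Bit 1: prefix='11' -> emit 'c', reset
Bit 2: prefix='0' -> emit 'a', reset
Bit 3: prefix='0' -> emit 'a', reset
Bit 4: prefix='1' (no match yet)
Bit 5: prefix='10' (no match yet)
Bit 6: prefix='100' -> emit 'f', reset
Bit 7: prefix='1' (no match yet)
Bit 8: prefix='10' (no match yet)
Bit 9: prefix='100' -> emit 'f', reset
Bit 10: prefix='1' (no match yet)
Bit 11: prefix='10' (no match yet)
Bit 12: prefix='100' -> emit 'f', reset
Bit 13: prefix='1' (no match yet)

Answer: 1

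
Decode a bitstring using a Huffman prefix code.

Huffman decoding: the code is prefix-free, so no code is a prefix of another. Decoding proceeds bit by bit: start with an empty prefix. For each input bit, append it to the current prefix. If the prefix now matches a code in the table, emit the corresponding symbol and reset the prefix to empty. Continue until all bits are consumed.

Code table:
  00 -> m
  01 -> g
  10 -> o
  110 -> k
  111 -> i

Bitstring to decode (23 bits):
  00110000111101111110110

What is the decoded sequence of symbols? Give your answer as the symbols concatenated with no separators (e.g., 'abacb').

Answer: mkmgigikk

Derivation:
Bit 0: prefix='0' (no match yet)
Bit 1: prefix='00' -> emit 'm', reset
Bit 2: prefix='1' (no match yet)
Bit 3: prefix='11' (no match yet)
Bit 4: prefix='110' -> emit 'k', reset
Bit 5: prefix='0' (no match yet)
Bit 6: prefix='00' -> emit 'm', reset
Bit 7: prefix='0' (no match yet)
Bit 8: prefix='01' -> emit 'g', reset
Bit 9: prefix='1' (no match yet)
Bit 10: prefix='11' (no match yet)
Bit 11: prefix='111' -> emit 'i', reset
Bit 12: prefix='0' (no match yet)
Bit 13: prefix='01' -> emit 'g', reset
Bit 14: prefix='1' (no match yet)
Bit 15: prefix='11' (no match yet)
Bit 16: prefix='111' -> emit 'i', reset
Bit 17: prefix='1' (no match yet)
Bit 18: prefix='11' (no match yet)
Bit 19: prefix='110' -> emit 'k', reset
Bit 20: prefix='1' (no match yet)
Bit 21: prefix='11' (no match yet)
Bit 22: prefix='110' -> emit 'k', reset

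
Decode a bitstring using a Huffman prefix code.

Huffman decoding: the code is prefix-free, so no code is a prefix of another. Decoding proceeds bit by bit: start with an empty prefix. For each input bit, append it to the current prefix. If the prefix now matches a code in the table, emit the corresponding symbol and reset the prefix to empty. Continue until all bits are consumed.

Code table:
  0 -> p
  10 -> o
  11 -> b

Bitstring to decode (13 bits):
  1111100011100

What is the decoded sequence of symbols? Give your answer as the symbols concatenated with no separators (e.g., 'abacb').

Answer: bboppbop

Derivation:
Bit 0: prefix='1' (no match yet)
Bit 1: prefix='11' -> emit 'b', reset
Bit 2: prefix='1' (no match yet)
Bit 3: prefix='11' -> emit 'b', reset
Bit 4: prefix='1' (no match yet)
Bit 5: prefix='10' -> emit 'o', reset
Bit 6: prefix='0' -> emit 'p', reset
Bit 7: prefix='0' -> emit 'p', reset
Bit 8: prefix='1' (no match yet)
Bit 9: prefix='11' -> emit 'b', reset
Bit 10: prefix='1' (no match yet)
Bit 11: prefix='10' -> emit 'o', reset
Bit 12: prefix='0' -> emit 'p', reset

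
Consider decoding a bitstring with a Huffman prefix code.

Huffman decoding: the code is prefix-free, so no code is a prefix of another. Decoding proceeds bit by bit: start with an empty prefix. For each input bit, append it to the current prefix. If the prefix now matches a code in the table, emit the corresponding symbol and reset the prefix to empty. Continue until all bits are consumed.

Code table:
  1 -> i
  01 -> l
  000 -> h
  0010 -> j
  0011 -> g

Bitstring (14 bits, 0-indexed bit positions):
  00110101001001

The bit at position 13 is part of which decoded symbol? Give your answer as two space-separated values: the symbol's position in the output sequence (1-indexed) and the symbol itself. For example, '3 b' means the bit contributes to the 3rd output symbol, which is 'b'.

Bit 0: prefix='0' (no match yet)
Bit 1: prefix='00' (no match yet)
Bit 2: prefix='001' (no match yet)
Bit 3: prefix='0011' -> emit 'g', reset
Bit 4: prefix='0' (no match yet)
Bit 5: prefix='01' -> emit 'l', reset
Bit 6: prefix='0' (no match yet)
Bit 7: prefix='01' -> emit 'l', reset
Bit 8: prefix='0' (no match yet)
Bit 9: prefix='00' (no match yet)
Bit 10: prefix='001' (no match yet)
Bit 11: prefix='0010' -> emit 'j', reset
Bit 12: prefix='0' (no match yet)
Bit 13: prefix='01' -> emit 'l', reset

Answer: 5 l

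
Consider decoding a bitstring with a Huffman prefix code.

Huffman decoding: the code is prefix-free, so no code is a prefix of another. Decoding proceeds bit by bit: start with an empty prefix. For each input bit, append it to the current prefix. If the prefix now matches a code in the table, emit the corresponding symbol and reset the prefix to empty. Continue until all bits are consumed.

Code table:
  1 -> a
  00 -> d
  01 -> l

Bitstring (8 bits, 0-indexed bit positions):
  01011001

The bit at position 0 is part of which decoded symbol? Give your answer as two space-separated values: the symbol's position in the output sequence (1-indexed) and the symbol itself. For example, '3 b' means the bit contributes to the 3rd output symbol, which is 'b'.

Answer: 1 l

Derivation:
Bit 0: prefix='0' (no match yet)
Bit 1: prefix='01' -> emit 'l', reset
Bit 2: prefix='0' (no match yet)
Bit 3: prefix='01' -> emit 'l', reset
Bit 4: prefix='1' -> emit 'a', reset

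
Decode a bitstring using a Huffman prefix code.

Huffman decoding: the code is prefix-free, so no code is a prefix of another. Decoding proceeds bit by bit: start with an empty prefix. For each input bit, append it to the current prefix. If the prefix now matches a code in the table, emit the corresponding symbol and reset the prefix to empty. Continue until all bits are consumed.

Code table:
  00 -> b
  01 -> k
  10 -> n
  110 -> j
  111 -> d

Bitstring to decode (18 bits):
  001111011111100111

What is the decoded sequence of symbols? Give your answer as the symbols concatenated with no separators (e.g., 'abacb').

Bit 0: prefix='0' (no match yet)
Bit 1: prefix='00' -> emit 'b', reset
Bit 2: prefix='1' (no match yet)
Bit 3: prefix='11' (no match yet)
Bit 4: prefix='111' -> emit 'd', reset
Bit 5: prefix='1' (no match yet)
Bit 6: prefix='10' -> emit 'n', reset
Bit 7: prefix='1' (no match yet)
Bit 8: prefix='11' (no match yet)
Bit 9: prefix='111' -> emit 'd', reset
Bit 10: prefix='1' (no match yet)
Bit 11: prefix='11' (no match yet)
Bit 12: prefix='111' -> emit 'd', reset
Bit 13: prefix='0' (no match yet)
Bit 14: prefix='00' -> emit 'b', reset
Bit 15: prefix='1' (no match yet)
Bit 16: prefix='11' (no match yet)
Bit 17: prefix='111' -> emit 'd', reset

Answer: bdnddbd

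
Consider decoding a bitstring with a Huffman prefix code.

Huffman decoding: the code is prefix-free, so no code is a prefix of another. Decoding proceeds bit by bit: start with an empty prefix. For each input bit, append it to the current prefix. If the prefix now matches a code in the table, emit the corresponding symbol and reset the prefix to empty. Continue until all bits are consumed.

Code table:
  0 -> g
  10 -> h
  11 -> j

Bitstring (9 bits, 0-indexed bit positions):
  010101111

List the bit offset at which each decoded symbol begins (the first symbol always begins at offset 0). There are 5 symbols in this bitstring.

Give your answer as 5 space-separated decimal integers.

Bit 0: prefix='0' -> emit 'g', reset
Bit 1: prefix='1' (no match yet)
Bit 2: prefix='10' -> emit 'h', reset
Bit 3: prefix='1' (no match yet)
Bit 4: prefix='10' -> emit 'h', reset
Bit 5: prefix='1' (no match yet)
Bit 6: prefix='11' -> emit 'j', reset
Bit 7: prefix='1' (no match yet)
Bit 8: prefix='11' -> emit 'j', reset

Answer: 0 1 3 5 7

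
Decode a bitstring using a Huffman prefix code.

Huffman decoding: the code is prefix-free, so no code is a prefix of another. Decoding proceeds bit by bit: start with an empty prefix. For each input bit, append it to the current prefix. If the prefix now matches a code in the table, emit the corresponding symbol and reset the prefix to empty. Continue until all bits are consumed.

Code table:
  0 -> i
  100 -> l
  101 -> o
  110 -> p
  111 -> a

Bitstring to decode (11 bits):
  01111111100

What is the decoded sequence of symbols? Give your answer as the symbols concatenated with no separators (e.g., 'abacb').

Answer: iaapi

Derivation:
Bit 0: prefix='0' -> emit 'i', reset
Bit 1: prefix='1' (no match yet)
Bit 2: prefix='11' (no match yet)
Bit 3: prefix='111' -> emit 'a', reset
Bit 4: prefix='1' (no match yet)
Bit 5: prefix='11' (no match yet)
Bit 6: prefix='111' -> emit 'a', reset
Bit 7: prefix='1' (no match yet)
Bit 8: prefix='11' (no match yet)
Bit 9: prefix='110' -> emit 'p', reset
Bit 10: prefix='0' -> emit 'i', reset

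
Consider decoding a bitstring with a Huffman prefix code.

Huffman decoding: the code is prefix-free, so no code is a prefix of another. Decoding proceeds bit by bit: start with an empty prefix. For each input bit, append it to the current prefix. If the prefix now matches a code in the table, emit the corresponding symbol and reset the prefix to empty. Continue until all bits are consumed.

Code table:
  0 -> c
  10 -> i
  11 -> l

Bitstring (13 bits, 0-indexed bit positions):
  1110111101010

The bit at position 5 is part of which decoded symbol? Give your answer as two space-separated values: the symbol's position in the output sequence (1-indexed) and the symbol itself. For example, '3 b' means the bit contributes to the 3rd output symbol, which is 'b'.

Bit 0: prefix='1' (no match yet)
Bit 1: prefix='11' -> emit 'l', reset
Bit 2: prefix='1' (no match yet)
Bit 3: prefix='10' -> emit 'i', reset
Bit 4: prefix='1' (no match yet)
Bit 5: prefix='11' -> emit 'l', reset
Bit 6: prefix='1' (no match yet)
Bit 7: prefix='11' -> emit 'l', reset
Bit 8: prefix='0' -> emit 'c', reset
Bit 9: prefix='1' (no match yet)

Answer: 3 l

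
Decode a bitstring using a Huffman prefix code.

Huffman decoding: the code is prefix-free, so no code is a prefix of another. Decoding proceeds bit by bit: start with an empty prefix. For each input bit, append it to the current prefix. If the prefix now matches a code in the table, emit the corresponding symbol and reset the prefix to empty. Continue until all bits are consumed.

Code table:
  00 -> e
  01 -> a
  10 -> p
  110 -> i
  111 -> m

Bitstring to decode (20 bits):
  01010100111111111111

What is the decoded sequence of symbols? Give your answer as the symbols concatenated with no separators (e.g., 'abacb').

Bit 0: prefix='0' (no match yet)
Bit 1: prefix='01' -> emit 'a', reset
Bit 2: prefix='0' (no match yet)
Bit 3: prefix='01' -> emit 'a', reset
Bit 4: prefix='0' (no match yet)
Bit 5: prefix='01' -> emit 'a', reset
Bit 6: prefix='0' (no match yet)
Bit 7: prefix='00' -> emit 'e', reset
Bit 8: prefix='1' (no match yet)
Bit 9: prefix='11' (no match yet)
Bit 10: prefix='111' -> emit 'm', reset
Bit 11: prefix='1' (no match yet)
Bit 12: prefix='11' (no match yet)
Bit 13: prefix='111' -> emit 'm', reset
Bit 14: prefix='1' (no match yet)
Bit 15: prefix='11' (no match yet)
Bit 16: prefix='111' -> emit 'm', reset
Bit 17: prefix='1' (no match yet)
Bit 18: prefix='11' (no match yet)
Bit 19: prefix='111' -> emit 'm', reset

Answer: aaaemmmm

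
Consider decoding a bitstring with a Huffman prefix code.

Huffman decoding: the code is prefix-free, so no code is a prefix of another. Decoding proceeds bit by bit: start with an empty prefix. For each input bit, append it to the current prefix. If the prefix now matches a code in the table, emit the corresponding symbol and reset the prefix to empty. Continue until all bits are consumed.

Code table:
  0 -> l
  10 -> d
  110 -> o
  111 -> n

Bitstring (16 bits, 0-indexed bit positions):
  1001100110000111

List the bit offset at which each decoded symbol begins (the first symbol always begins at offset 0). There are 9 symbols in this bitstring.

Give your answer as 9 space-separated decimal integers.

Answer: 0 2 3 6 7 10 11 12 13

Derivation:
Bit 0: prefix='1' (no match yet)
Bit 1: prefix='10' -> emit 'd', reset
Bit 2: prefix='0' -> emit 'l', reset
Bit 3: prefix='1' (no match yet)
Bit 4: prefix='11' (no match yet)
Bit 5: prefix='110' -> emit 'o', reset
Bit 6: prefix='0' -> emit 'l', reset
Bit 7: prefix='1' (no match yet)
Bit 8: prefix='11' (no match yet)
Bit 9: prefix='110' -> emit 'o', reset
Bit 10: prefix='0' -> emit 'l', reset
Bit 11: prefix='0' -> emit 'l', reset
Bit 12: prefix='0' -> emit 'l', reset
Bit 13: prefix='1' (no match yet)
Bit 14: prefix='11' (no match yet)
Bit 15: prefix='111' -> emit 'n', reset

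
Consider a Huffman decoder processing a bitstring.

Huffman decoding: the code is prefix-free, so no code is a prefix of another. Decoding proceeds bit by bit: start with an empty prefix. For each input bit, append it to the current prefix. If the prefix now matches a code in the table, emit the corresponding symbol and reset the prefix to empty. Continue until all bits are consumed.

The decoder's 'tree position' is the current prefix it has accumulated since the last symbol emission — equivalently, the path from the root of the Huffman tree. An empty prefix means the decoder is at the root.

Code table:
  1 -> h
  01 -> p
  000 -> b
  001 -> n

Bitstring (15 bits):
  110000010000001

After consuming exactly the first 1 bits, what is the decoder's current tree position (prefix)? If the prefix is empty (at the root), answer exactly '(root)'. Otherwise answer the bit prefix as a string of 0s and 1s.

Bit 0: prefix='1' -> emit 'h', reset

Answer: (root)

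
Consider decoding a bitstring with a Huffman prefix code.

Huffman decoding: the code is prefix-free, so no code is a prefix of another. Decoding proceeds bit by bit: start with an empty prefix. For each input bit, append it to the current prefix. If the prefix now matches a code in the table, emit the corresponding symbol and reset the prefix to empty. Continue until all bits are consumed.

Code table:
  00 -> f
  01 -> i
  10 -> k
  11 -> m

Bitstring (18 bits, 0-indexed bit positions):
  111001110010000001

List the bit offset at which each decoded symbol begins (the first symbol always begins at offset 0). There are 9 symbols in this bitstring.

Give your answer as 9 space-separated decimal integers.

Answer: 0 2 4 6 8 10 12 14 16

Derivation:
Bit 0: prefix='1' (no match yet)
Bit 1: prefix='11' -> emit 'm', reset
Bit 2: prefix='1' (no match yet)
Bit 3: prefix='10' -> emit 'k', reset
Bit 4: prefix='0' (no match yet)
Bit 5: prefix='01' -> emit 'i', reset
Bit 6: prefix='1' (no match yet)
Bit 7: prefix='11' -> emit 'm', reset
Bit 8: prefix='0' (no match yet)
Bit 9: prefix='00' -> emit 'f', reset
Bit 10: prefix='1' (no match yet)
Bit 11: prefix='10' -> emit 'k', reset
Bit 12: prefix='0' (no match yet)
Bit 13: prefix='00' -> emit 'f', reset
Bit 14: prefix='0' (no match yet)
Bit 15: prefix='00' -> emit 'f', reset
Bit 16: prefix='0' (no match yet)
Bit 17: prefix='01' -> emit 'i', reset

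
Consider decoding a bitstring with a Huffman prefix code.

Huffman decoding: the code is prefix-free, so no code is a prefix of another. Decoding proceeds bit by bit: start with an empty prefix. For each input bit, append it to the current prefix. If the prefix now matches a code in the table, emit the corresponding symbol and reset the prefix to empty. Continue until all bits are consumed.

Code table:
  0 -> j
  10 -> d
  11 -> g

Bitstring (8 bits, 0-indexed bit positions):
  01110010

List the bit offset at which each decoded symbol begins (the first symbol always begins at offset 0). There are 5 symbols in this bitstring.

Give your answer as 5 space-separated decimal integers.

Answer: 0 1 3 5 6

Derivation:
Bit 0: prefix='0' -> emit 'j', reset
Bit 1: prefix='1' (no match yet)
Bit 2: prefix='11' -> emit 'g', reset
Bit 3: prefix='1' (no match yet)
Bit 4: prefix='10' -> emit 'd', reset
Bit 5: prefix='0' -> emit 'j', reset
Bit 6: prefix='1' (no match yet)
Bit 7: prefix='10' -> emit 'd', reset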